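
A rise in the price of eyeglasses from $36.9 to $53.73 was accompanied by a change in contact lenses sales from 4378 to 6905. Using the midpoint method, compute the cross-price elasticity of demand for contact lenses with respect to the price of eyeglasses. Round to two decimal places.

1.21

%ΔQ_x = (6905 − 4378)/[(4378+6905)/2] = 2527/5641.5 ≈ 0.4479.
%ΔP_y = (53.73 − 36.9)/[(36.9+53.73)/2] ≈ 0.3714.
E_xy = 0.4479/0.3714 ≈ 1.21.
E_xy > 0, so contact lenses and eyeglasses are substitutes.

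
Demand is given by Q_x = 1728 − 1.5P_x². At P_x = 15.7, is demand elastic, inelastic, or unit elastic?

inelastic

At P_x = 15.7, Q_x = 1358.265.
dQ_x/dP_x = −2·1.5·P_x = −47.1.
Point elasticity E = (dQ_x/dP_x)·(P_x/Q_x) = -47.1 × 15.7/1358.265 ≈ -0.544.
|E| ≈ 0.544 < 1, so demand is inelastic.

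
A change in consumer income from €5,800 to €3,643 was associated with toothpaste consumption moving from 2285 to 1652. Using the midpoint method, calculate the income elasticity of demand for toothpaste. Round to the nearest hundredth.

%ΔQ = (1652 − 2285)/[(2285+1652)/2] = -633/1968.5 ≈ -0.3216.
%ΔY = (3,643 − 5,800)/[(5,800+3,643)/2] = -2157/4721.5 ≈ -0.4568.
E_I = %ΔQ/%ΔY ≈ 0.70.
E_I ∈ (0,1): normal good (necessity).

0.70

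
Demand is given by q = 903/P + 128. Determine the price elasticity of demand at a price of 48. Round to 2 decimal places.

-0.13

At P = 48, q = 146.8125.
dq/dP = −903/P² = −0.3919.
Point elasticity E = (dq/dP)·(P/q) = -0.3919 × 48/146.8125 ≈ -0.13.
|E| < 1, so demand is inelastic at this price.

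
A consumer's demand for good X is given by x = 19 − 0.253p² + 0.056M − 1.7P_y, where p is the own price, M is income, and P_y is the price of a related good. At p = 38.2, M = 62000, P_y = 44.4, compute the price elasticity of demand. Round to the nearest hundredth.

x = 19 − 0.253(38.2)² + 0.056(62000) − 1.7(44.4) = 19 − 369.1877 + 3472 − 75.48 = 3046.3323.
∂x/∂p = −2·0.253·p = -19.3292, so E_p = -19.3292·(38.2/3046.3323) ≈ -0.24.
|E_p| < 1: demand is inelastic.

-0.24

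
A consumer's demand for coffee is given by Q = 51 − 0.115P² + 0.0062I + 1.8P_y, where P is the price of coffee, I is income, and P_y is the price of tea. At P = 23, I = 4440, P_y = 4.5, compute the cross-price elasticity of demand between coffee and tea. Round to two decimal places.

0.31

Q = 51 − 0.115(23)² + 0.0062(4440) + 1.8(4.5) = 51 − 60.835 + 27.528 + 8.1 = 25.793.
∂Q/∂P_y = +1.8, so E_xy = 1.8·(4.5/25.793) ≈ 0.31.
E_xy > 0: the goods are substitutes.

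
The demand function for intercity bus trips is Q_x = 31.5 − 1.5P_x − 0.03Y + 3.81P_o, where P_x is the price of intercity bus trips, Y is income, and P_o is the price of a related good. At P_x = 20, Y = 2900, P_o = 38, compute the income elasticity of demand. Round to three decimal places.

-1.468

Q_x = 31.5 − 1.5(20) − 0.03(2900) + 3.81(38) = 31.5 − 30 − 87 + 144.78 = 59.28.
∂Q_x/∂Y = −0.03, so E_I = -0.03·(2900/59.28) ≈ -1.468.
E_I < 0: inferior good.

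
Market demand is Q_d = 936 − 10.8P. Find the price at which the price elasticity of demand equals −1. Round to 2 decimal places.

For linear demand Q_d = a − bP, E = −bP/(a − bP). |E| = 1 ⇒ bP = a − bP ⇒ P = a/(2b).
P = 936/(2·10.8) ≈ 43.33.

43.33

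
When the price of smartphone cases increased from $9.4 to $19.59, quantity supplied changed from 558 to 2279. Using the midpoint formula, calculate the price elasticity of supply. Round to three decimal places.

1.726

%ΔQ = (2279 − 558)/[(558 + 2279)/2] = 1721/1418.5 ≈ 1.2133.
%Δp = (19.59 − 9.4)/[(9.4 + 19.59)/2] = 10.19/14.495 ≈ 0.7030.
Arc elasticity E = %ΔQ/%Δp ≈ 1.2133/0.7030 ≈ 1.726.
|E| > 1: supply is elastic over this range.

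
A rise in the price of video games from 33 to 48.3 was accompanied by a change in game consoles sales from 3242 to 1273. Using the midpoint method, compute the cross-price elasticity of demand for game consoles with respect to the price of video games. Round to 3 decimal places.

-2.317

%ΔQ_x = (1273 − 3242)/[(3242+1273)/2] = -1969/2257.5 ≈ -0.8722.
%ΔP_y = (48.3 − 33)/[(33+48.3)/2] ≈ 0.3764.
E_xy = -0.8722/0.3764 ≈ -2.317.
E_xy < 0, so game consoles and video games are complements.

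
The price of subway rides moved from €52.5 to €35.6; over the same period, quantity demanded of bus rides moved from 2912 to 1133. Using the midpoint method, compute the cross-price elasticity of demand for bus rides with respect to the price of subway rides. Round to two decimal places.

%ΔQ_x = (1133 − 2912)/[(2912+1133)/2] = -1779/2022.5 ≈ -0.8796.
%ΔP_y = (35.6 − 52.5)/[(52.5+35.6)/2] ≈ -0.3837.
E_xy = -0.8796/-0.3837 ≈ 2.29.
E_xy > 0, so bus rides and subway rides are substitutes.

2.29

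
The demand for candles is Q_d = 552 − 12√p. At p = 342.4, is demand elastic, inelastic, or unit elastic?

inelastic

At p = 342.4, Q_d = 329.9514.
dQ_d/dp = −12/(2√p) = −12/(2·18.5041).
Point elasticity E = (dQ_d/dp)·(p/Q_d) = -0.3243 × 342.4/329.9514 ≈ -0.336.
|E| ≈ 0.336 < 1, so demand is inelastic.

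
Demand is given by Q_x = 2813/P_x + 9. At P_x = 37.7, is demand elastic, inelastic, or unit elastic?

At P_x = 37.7, Q_x = 83.6154.
dQ_x/dP_x = −2813/P_x² = −1.9792.
Point elasticity E = (dQ_x/dP_x)·(P_x/Q_x) = -1.9792 × 37.7/83.6154 ≈ -0.892.
|E| ≈ 0.892 < 1, so demand is inelastic.

inelastic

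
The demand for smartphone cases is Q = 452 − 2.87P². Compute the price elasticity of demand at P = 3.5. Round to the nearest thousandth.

-0.169

At P = 3.5, Q = 416.8425.
dQ/dP = −2·2.87·P = −20.09.
Point elasticity E = (dQ/dP)·(P/Q) = -20.09 × 3.5/416.8425 ≈ -0.169.
|E| < 1, so demand is inelastic at this price.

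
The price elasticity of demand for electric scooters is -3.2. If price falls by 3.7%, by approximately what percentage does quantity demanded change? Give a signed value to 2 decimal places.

11.84

%ΔQ ≈ E × %ΔP = (-3.2) × (-3.7%) = 11.84%.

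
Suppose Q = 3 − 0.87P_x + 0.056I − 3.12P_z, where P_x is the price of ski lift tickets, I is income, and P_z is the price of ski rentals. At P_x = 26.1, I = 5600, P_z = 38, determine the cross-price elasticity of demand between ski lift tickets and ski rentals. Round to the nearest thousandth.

Evaluating quantity at (P_x, I, P_z) gives Q = 3 − 0.87(26.1) + 0.056(5600) − 3.12(38) = 3 − 22.707 + 313.6 − 118.56 = 175.333.
∂Q/∂P_z = −3.12, so E_xy = -3.12·(38/175.333) ≈ -0.676.
E_xy < 0: the goods are complements.

-0.676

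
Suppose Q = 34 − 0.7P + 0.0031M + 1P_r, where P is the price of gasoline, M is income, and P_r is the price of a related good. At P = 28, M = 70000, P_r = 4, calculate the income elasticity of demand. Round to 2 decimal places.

First evaluate Q: 34 − 0.7(28) + 0.0031(70000) + 1(4) = 34 − 19.6 + 217 + 4 = 235.4.
∂Q/∂M = +0.0031, so E_I = 0.0031·(70000/235.4) ≈ 0.92.
E_I ∈ (0,1): normal good (necessity).

0.92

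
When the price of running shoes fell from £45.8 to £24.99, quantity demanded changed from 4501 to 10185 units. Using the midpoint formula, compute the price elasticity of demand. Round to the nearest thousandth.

%ΔQ = (10185 − 4501)/[(4501 + 10185)/2] = 5684/7343 ≈ 0.7741.
%ΔP = (24.99 − 45.8)/[(45.8 + 24.99)/2] = -20.81/35.395 ≈ -0.5879.
Arc elasticity E = %ΔQ/%ΔP ≈ 0.7741/-0.5879 ≈ -1.317.
|E| > 1: demand is elastic over this range.

-1.317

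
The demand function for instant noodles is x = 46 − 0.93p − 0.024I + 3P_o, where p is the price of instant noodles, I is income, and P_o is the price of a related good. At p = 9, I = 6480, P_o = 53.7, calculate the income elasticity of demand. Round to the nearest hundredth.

-3.60

At the given point, x = 46 − 0.93(9) − 0.024(6480) + 3(53.7) = 46 − 8.37 − 155.52 + 161.1 = 43.21.
∂x/∂I = −0.024, so E_I = -0.024·(6480/43.21) ≈ -3.60.
E_I < 0: inferior good.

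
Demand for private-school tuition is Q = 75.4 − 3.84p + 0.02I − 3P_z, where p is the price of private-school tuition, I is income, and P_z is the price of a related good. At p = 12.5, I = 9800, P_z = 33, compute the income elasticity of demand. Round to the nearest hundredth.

1.58

Q = 75.4 − 3.84(12.5) + 0.02(9800) − 3(33) = 75.4 − 48 + 196 − 99 = 124.4.
∂Q/∂I = +0.02, so E_I = 0.02·(9800/124.4) ≈ 1.58.
E_I > 1: normal good (luxury).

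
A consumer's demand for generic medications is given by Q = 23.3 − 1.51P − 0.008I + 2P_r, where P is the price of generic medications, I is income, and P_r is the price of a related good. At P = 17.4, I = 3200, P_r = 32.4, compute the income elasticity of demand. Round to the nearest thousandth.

-0.707

Q = 23.3 − 1.51(17.4) − 0.008(3200) + 2(32.4) = 23.3 − 26.274 − 25.6 + 64.8 = 36.226.
∂Q/∂I = −0.008, so E_I = -0.008·(3200/36.226) ≈ -0.707.
E_I < 0: inferior good.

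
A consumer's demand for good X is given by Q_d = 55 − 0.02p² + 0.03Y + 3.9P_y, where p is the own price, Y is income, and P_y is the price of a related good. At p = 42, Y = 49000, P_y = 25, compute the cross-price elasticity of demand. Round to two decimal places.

Substituting, Q_d = 55 − 0.02(42)² + 0.03(49000) + 3.9(25) = 55 − 35.28 + 1470 + 97.5 = 1587.22.
∂Q_d/∂P_y = +3.9, so E_xy = 3.9·(25/1587.22) ≈ 0.06.
E_xy > 0: the goods are substitutes.

0.06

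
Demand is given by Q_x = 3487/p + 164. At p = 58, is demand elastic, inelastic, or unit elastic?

inelastic

At p = 58, Q_x = 224.1207.
dQ_x/dp = −3487/p² = −1.0366.
Point elasticity E = (dQ_x/dp)·(p/Q_x) = -1.0366 × 58/224.1207 ≈ -0.268.
|E| ≈ 0.268 < 1, so demand is inelastic.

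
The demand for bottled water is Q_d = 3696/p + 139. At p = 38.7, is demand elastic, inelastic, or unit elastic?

At p = 38.7, Q_d = 234.5039.
dQ_d/dp = −3696/p² = −2.4678.
Point elasticity E = (dQ_d/dp)·(p/Q_d) = -2.4678 × 38.7/234.5039 ≈ -0.407.
|E| ≈ 0.407 < 1, so demand is inelastic.

inelastic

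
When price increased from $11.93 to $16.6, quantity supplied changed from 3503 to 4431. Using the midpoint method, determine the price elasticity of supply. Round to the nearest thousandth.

%Δq = (4431 − 3503)/[(3503 + 4431)/2] = 928/3967 ≈ 0.2339.
%ΔP = (16.6 − 11.93)/[(11.93 + 16.6)/2] = 4.67/14.265 ≈ 0.3274.
Arc elasticity E = %Δq/%ΔP ≈ 0.2339/0.3274 ≈ 0.715.
|E| < 1: supply is inelastic over this range.

0.715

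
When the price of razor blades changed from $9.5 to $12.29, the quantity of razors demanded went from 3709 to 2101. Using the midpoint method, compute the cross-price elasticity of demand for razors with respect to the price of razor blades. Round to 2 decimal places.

-2.16

%ΔQ_x = (2101 − 3709)/[(3709+2101)/2] = -1608/2905 ≈ -0.5535.
%ΔP_y = (12.29 − 9.5)/[(9.5+12.29)/2] ≈ 0.2561.
E_xy = -0.5535/0.2561 ≈ -2.16.
E_xy < 0, so razors and razor blades are complements.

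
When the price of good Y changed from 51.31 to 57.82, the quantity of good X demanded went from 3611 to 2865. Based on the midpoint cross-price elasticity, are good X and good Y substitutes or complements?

%ΔQ_x = (2865 − 3611)/[(3611+2865)/2] = -746/3238 ≈ -0.2304.
%ΔP_y = (57.82 − 51.31)/[(51.31+57.82)/2] ≈ 0.1193.
E_xy = -0.2304/0.1193 ≈ -1.931.
E_xy < 0, so the goods are complements.

complements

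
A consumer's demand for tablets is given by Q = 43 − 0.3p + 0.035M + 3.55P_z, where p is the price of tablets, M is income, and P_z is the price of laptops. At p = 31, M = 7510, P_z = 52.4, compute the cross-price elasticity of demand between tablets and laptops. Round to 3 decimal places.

Substituting, Q = 43 − 0.3(31) + 0.035(7510) + 3.55(52.4) = 43 − 9.3 + 262.85 + 186.02 = 482.57.
∂Q/∂P_z = +3.55, so E_xy = 3.55·(52.4/482.57) ≈ 0.385.
E_xy > 0: the goods are substitutes.

0.385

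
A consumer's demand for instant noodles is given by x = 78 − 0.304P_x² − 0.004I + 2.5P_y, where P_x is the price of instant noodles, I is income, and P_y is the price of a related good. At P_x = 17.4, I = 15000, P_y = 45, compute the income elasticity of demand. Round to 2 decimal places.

-1.56

Substituting, x = 78 − 0.304(17.4)² − 0.004(15000) + 2.5(45) = 78 − 92.039 − 60 + 112.5 = 38.461.
∂x/∂I = −0.004, so E_I = -0.004·(15000/38.461) ≈ -1.56.
E_I < 0: inferior good.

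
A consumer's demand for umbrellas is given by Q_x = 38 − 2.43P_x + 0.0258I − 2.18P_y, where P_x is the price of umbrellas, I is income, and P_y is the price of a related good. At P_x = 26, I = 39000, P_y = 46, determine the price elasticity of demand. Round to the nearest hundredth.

First evaluate Q_x: 38 − 2.43(26) + 0.0258(39000) − 2.18(46) = 38 − 63.18 + 1006.2 − 100.28 = 880.74.
∂Q_x/∂P_x = −2.43, so E_p = (−2.43)·(26/880.74) ≈ -0.07.
|E_p| < 1: demand is inelastic.

-0.07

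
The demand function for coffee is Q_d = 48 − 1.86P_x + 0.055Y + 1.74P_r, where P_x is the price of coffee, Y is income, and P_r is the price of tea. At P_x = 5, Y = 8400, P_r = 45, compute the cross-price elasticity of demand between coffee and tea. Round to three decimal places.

0.135

Substituting, Q_d = 48 − 1.86(5) + 0.055(8400) + 1.74(45) = 48 − 9.3 + 462 + 78.3 = 579.
∂Q_d/∂P_r = +1.74, so E_xy = 1.74·(45/579) ≈ 0.135.
E_xy > 0: the goods are substitutes.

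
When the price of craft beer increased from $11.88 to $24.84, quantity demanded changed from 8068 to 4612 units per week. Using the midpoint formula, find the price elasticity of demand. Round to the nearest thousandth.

-0.772

%ΔQ = (4612 − 8068)/[(8068 + 4612)/2] = -3456/6340 ≈ -0.5451.
%Δp = (24.84 − 11.88)/[(11.88 + 24.84)/2] = 12.96/18.36 ≈ 0.7059.
Arc elasticity E = %ΔQ/%Δp ≈ -0.5451/0.7059 ≈ -0.772.
|E| < 1: demand is inelastic over this range.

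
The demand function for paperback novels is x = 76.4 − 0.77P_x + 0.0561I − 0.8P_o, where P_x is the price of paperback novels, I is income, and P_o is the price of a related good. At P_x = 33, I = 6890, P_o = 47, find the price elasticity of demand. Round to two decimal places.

At the given point, x = 76.4 − 0.77(33) + 0.0561(6890) − 0.8(47) = 76.4 − 25.41 + 386.529 − 37.6 = 399.919.
∂x/∂P_x = −0.77, so E_p = (−0.77)·(33/399.919) ≈ -0.06.
|E_p| < 1: demand is inelastic.

-0.06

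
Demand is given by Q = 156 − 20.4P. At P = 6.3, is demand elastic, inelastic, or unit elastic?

At P = 6.3, Q = 27.48.
dQ/dP = −20.4.
Point elasticity E = (dQ/dP)·(P/Q) = -20.4 × 6.3/27.48 ≈ -4.677.
|E| ≈ 4.677 > 1, so demand is elastic.

elastic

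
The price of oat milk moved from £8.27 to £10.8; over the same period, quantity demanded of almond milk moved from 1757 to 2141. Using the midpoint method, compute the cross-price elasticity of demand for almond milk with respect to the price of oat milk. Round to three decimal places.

%ΔQ_x = (2141 − 1757)/[(1757+2141)/2] = 384/1949 ≈ 0.1970.
%ΔP_y = (10.8 − 8.27)/[(8.27+10.8)/2] ≈ 0.2653.
E_xy = 0.1970/0.2653 ≈ 0.743.
E_xy > 0, so almond milk and oat milk are substitutes.

0.743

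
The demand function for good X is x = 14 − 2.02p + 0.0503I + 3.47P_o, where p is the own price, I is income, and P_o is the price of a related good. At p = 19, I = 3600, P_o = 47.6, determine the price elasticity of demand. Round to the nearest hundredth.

At the given point, x = 14 − 2.02(19) + 0.0503(3600) + 3.47(47.6) = 14 − 38.38 + 181.08 + 165.172 = 321.872.
∂x/∂p = −2.02, so E_p = (−2.02)·(19/321.872) ≈ -0.12.
|E_p| < 1: demand is inelastic.

-0.12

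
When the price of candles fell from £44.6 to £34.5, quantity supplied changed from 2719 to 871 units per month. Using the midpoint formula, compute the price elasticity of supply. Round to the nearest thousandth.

%Δq = (871 − 2719)/[(2719 + 871)/2] = -1848/1795 ≈ -1.0295.
%ΔP = (34.5 − 44.6)/[(44.6 + 34.5)/2] = -10.1/39.55 ≈ -0.2554.
Arc elasticity E = %Δq/%ΔP ≈ -1.0295/-0.2554 ≈ 4.031.
|E| > 1: supply is elastic over this range.

4.031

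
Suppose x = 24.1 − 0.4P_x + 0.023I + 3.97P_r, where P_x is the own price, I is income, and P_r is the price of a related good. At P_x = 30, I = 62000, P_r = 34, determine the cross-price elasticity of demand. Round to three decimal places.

Substituting, x = 24.1 − 0.4(30) + 0.023(62000) + 3.97(34) = 24.1 − 12 + 1426 + 134.98 = 1573.08.
∂x/∂P_r = +3.97, so E_xy = 3.97·(34/1573.08) ≈ 0.086.
E_xy > 0: the goods are substitutes.

0.086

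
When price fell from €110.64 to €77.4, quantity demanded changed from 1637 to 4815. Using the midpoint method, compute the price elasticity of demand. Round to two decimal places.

%Δq = (4815 − 1637)/[(1637 + 4815)/2] = 3178/3226 ≈ 0.9851.
%Δp = (77.4 − 110.64)/[(110.64 + 77.4)/2] = -33.24/94.02 ≈ -0.3535.
Arc elasticity E = %Δq/%Δp ≈ 0.9851/-0.3535 ≈ -2.79.
|E| > 1: demand is elastic over this range.

-2.79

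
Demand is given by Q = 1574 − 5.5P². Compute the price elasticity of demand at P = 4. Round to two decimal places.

-0.12

At P = 4, Q = 1486.
dQ/dP = −2·5.5·P = −44.
Point elasticity E = (dQ/dP)·(P/Q) = -44 × 4/1486 ≈ -0.12.
|E| < 1, so demand is inelastic at this price.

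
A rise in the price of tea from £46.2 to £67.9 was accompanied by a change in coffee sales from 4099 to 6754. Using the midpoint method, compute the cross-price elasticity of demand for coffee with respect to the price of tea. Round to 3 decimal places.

%ΔQ_x = (6754 − 4099)/[(4099+6754)/2] = 2655/5426.5 ≈ 0.4893.
%ΔP_y = (67.9 − 46.2)/[(46.2+67.9)/2] ≈ 0.3804.
E_xy = 0.4893/0.3804 ≈ 1.286.
E_xy > 0, so coffee and tea are substitutes.

1.286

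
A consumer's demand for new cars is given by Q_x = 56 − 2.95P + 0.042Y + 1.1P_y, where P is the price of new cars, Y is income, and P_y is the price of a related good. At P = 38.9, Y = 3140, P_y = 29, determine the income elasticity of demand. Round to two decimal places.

1.26

Q_x = 56 − 2.95(38.9) + 0.042(3140) + 1.1(29) = 56 − 114.755 + 131.88 + 31.9 = 105.025.
∂Q_x/∂Y = +0.042, so E_I = 0.042·(3140/105.025) ≈ 1.26.
E_I > 1: normal good (luxury).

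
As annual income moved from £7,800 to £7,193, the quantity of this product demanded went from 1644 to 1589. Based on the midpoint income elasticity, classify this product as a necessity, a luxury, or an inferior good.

necessity

%ΔQ = (1589 − 1644)/[(1644+1589)/2] = -55/1616.5 ≈ -0.0340.
%ΔI = (7,193 − 7,800)/[(7,800+7,193)/2] = -607/7496.5 ≈ -0.0810.
E_I = %ΔQ/%ΔI ≈ 0.420.
E_I ∈ (0,1): normal good (necessity).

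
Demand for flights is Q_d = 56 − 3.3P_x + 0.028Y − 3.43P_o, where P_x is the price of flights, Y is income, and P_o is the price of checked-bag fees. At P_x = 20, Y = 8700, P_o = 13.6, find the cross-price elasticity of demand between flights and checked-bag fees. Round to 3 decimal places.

-0.250

Evaluating quantity at (P_x, Y, P_o) gives Q_d = 56 − 3.3(20) + 0.028(8700) − 3.43(13.6) = 56 − 66 + 243.6 − 46.648 = 186.952.
∂Q_d/∂P_o = −3.43, so E_xy = -3.43·(13.6/186.952) ≈ -0.250.
E_xy < 0: the goods are complements.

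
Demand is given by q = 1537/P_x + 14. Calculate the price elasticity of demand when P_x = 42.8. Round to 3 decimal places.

At P_x = 42.8, q = 49.9112.
dq/dP_x = −1537/P_x² = −0.839.
Point elasticity E = (dq/dP_x)·(P_x/q) = -0.839 × 42.8/49.9112 ≈ -0.720.
|E| < 1, so demand is inelastic at this price.

-0.720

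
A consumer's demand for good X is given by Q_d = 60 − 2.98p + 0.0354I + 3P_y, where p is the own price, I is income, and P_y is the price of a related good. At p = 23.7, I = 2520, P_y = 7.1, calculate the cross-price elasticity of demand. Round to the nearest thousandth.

Substituting, Q_d = 60 − 2.98(23.7) + 0.0354(2520) + 3(7.1) = 60 − 70.626 + 89.208 + 21.3 = 99.882.
∂Q_d/∂P_y = +3, so E_xy = 3·(7.1/99.882) ≈ 0.213.
E_xy > 0: the goods are substitutes.

0.213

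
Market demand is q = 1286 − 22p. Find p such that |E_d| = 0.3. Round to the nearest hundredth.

13.49

Set −bp/(a − bp) = −0.3 ⇒ bp = 0.3(a − bp) ⇒ bp(1+0.3) = 0.3·a.
p = 0.3·1286/(22·1.3) ≈ 13.49.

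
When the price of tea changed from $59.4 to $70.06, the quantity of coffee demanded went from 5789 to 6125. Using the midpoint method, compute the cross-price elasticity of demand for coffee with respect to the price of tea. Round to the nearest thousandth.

0.342

%ΔQ_x = (6125 − 5789)/[(5789+6125)/2] = 336/5957 ≈ 0.0564.
%ΔP_y = (70.06 − 59.4)/[(59.4+70.06)/2] ≈ 0.1647.
E_xy = 0.0564/0.1647 ≈ 0.342.
E_xy > 0, so coffee and tea are substitutes.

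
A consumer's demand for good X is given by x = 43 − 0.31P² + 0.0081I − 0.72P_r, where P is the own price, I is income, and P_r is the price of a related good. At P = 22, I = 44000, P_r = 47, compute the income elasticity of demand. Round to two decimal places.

1.65

Evaluating quantity at (P, I, P_r) gives x = 43 − 0.31(22)² + 0.0081(44000) − 0.72(47) = 43 − 150.04 + 356.4 − 33.84 = 215.52.
∂x/∂I = +0.0081, so E_I = 0.0081·(44000/215.52) ≈ 1.65.
E_I > 1: normal good (luxury).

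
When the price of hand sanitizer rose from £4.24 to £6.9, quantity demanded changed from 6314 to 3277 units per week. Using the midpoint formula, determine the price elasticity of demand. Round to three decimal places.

%ΔQ = (3277 − 6314)/[(6314 + 3277)/2] = -3037/4795.5 ≈ -0.6333.
%ΔP = (6.9 − 4.24)/[(4.24 + 6.9)/2] = 2.66/5.57 ≈ 0.4776.
Arc elasticity E = %ΔQ/%ΔP ≈ -0.6333/0.4776 ≈ -1.326.
|E| > 1: demand is elastic over this range.

-1.326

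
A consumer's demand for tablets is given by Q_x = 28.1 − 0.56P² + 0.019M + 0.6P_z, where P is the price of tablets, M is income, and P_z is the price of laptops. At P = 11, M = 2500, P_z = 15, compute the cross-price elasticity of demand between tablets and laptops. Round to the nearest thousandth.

0.534

First evaluate Q_x: 28.1 − 0.56(11)² + 0.019(2500) + 0.6(15) = 28.1 − 67.76 + 47.5 + 9 = 16.84.
∂Q_x/∂P_z = +0.6, so E_xy = 0.6·(15/16.84) ≈ 0.534.
E_xy > 0: the goods are substitutes.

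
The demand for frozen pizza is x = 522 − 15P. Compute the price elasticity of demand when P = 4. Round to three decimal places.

-0.130

At P = 4, x = 462.
dx/dP = −15.
Point elasticity E = (dx/dP)·(P/x) = -15 × 4/462 ≈ -0.130.
|E| < 1, so demand is inelastic at this price.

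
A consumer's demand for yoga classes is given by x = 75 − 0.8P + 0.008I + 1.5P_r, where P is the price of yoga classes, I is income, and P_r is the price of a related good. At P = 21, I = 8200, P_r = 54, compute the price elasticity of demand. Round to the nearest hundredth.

-0.08

At the given point, x = 75 − 0.8(21) + 0.008(8200) + 1.5(54) = 75 − 16.8 + 65.6 + 81 = 204.8.
∂x/∂P = −0.8, so E_p = (−0.8)·(21/204.8) ≈ -0.08.
|E_p| < 1: demand is inelastic.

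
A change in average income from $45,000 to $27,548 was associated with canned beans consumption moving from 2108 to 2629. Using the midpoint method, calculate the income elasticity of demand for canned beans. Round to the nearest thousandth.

%ΔQ = (2629 − 2108)/[(2108+2629)/2] = 521/2368.5 ≈ 0.2200.
%ΔY = (27,548 − 45,000)/[(45,000+27,548)/2] = -17452/36274 ≈ -0.4811.
E_I = %ΔQ/%ΔY ≈ -0.457.
E_I < 0: inferior good.

-0.457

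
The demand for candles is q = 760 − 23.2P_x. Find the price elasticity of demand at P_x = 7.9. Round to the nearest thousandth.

-0.318

At P_x = 7.9, q = 576.72.
dq/dP_x = −23.2.
Point elasticity E = (dq/dP_x)·(P_x/q) = -23.2 × 7.9/576.72 ≈ -0.318.
|E| < 1, so demand is inelastic at this price.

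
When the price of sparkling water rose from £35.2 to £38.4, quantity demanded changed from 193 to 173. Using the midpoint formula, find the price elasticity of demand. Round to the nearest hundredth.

-1.26

%ΔQ = (173 − 193)/[(193 + 173)/2] = -20/183 ≈ -0.1093.
%ΔP = (38.4 − 35.2)/[(35.2 + 38.4)/2] = 3.2/36.8 ≈ 0.0870.
Arc elasticity E = %ΔQ/%ΔP ≈ -0.1093/0.0870 ≈ -1.26.
|E| > 1: demand is elastic over this range.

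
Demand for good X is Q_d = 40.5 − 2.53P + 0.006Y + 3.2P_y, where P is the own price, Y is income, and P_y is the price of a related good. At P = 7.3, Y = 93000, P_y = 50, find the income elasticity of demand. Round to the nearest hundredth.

First evaluate Q_d: 40.5 − 2.53(7.3) + 0.006(93000) + 3.2(50) = 40.5 − 18.469 + 558 + 160 = 740.031.
∂Q_d/∂Y = +0.006, so E_I = 0.006·(93000/740.031) ≈ 0.75.
E_I ∈ (0,1): normal good (necessity).

0.75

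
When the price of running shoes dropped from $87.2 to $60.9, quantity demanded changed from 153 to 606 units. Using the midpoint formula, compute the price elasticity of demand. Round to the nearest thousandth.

%ΔQ = (606 − 153)/[(153 + 606)/2] = 453/379.5 ≈ 1.1937.
%ΔP = (60.9 − 87.2)/[(87.2 + 60.9)/2] = -26.3/74.05 ≈ -0.3552.
Arc elasticity E = %ΔQ/%ΔP ≈ 1.1937/-0.3552 ≈ -3.361.
|E| > 1: demand is elastic over this range.

-3.361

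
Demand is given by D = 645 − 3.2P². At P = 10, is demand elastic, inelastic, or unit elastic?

elastic

At P = 10, D = 325.
dD/dP = −2·3.2·P = −64.
Point elasticity E = (dD/dP)·(P/D) = -64 × 10/325 ≈ -1.969.
|E| ≈ 1.969 > 1, so demand is elastic.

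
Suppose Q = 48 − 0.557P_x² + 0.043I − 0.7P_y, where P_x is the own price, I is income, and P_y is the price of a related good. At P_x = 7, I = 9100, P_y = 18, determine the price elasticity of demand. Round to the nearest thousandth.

First evaluate Q: 48 − 0.557(7)² + 0.043(9100) − 0.7(18) = 48 − 27.293 + 391.3 − 12.6 = 399.407.
∂Q/∂P_x = −2·0.557·P_x = -7.798, so E_p = -7.798·(7/399.407) ≈ -0.137.
|E_p| < 1: demand is inelastic.

-0.137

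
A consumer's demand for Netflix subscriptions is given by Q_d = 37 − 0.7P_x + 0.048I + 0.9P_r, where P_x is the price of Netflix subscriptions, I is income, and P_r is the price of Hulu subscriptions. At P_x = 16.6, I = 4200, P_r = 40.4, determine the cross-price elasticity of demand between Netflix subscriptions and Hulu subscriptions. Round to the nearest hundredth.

Substituting, Q_d = 37 − 0.7(16.6) + 0.048(4200) + 0.9(40.4) = 37 − 11.62 + 201.6 + 36.36 = 263.34.
∂Q_d/∂P_r = +0.9, so E_xy = 0.9·(40.4/263.34) ≈ 0.14.
E_xy > 0: the goods are substitutes.

0.14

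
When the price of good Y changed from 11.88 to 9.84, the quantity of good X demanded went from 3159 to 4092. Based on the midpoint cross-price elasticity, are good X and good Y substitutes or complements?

%ΔQ_x = (4092 − 3159)/[(3159+4092)/2] = 933/3625.5 ≈ 0.2573.
%ΔP_y = (9.84 − 11.88)/[(11.88+9.84)/2] ≈ -0.1878.
E_xy = 0.2573/-0.1878 ≈ -1.370.
E_xy < 0, so the goods are complements.

complements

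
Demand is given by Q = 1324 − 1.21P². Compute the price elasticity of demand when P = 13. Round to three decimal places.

-0.365

At P = 13, Q = 1119.51.
dQ/dP = −2·1.21·P = −31.46.
Point elasticity E = (dQ/dP)·(P/Q) = -31.46 × 13/1119.51 ≈ -0.365.
|E| < 1, so demand is inelastic at this price.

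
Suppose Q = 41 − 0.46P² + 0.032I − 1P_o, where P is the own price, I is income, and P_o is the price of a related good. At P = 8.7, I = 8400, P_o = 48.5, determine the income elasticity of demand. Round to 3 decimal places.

Substituting, Q = 41 − 0.46(8.7)² + 0.032(8400) − 1(48.5) = 41 − 34.8174 + 268.8 − 48.5 = 226.4826.
∂Q/∂I = +0.032, so E_I = 0.032·(8400/226.4826) ≈ 1.187.
E_I > 1: normal good (luxury).

1.187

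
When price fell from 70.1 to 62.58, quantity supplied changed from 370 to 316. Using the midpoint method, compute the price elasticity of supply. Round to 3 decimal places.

1.389

%ΔQ = (316 − 370)/[(370 + 316)/2] = -54/343 ≈ -0.1574.
%ΔP = (62.58 − 70.1)/[(70.1 + 62.58)/2] = -7.52/66.34 ≈ -0.1134.
Arc elasticity E = %ΔQ/%ΔP ≈ -0.1574/-0.1134 ≈ 1.389.
|E| > 1: supply is elastic over this range.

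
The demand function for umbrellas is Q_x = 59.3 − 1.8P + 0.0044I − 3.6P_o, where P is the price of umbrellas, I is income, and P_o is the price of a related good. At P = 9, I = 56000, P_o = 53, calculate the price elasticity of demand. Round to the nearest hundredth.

-0.16

Substituting, Q_x = 59.3 − 1.8(9) + 0.0044(56000) − 3.6(53) = 59.3 − 16.2 + 246.4 − 190.8 = 98.7.
∂Q_x/∂P = −1.8, so E_p = (−1.8)·(9/98.7) ≈ -0.16.
|E_p| < 1: demand is inelastic.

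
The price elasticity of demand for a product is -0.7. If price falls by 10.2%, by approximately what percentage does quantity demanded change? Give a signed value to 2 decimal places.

7.14

%ΔQ ≈ E × %ΔP = (-0.7) × (-10.2%) = 7.14%.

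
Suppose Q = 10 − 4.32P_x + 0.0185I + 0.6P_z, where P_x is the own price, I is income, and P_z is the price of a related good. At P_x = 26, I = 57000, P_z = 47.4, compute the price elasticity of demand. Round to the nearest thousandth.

-0.115

Q = 10 − 4.32(26) + 0.0185(57000) + 0.6(47.4) = 10 − 112.32 + 1054.5 + 28.44 = 980.62.
∂Q/∂P_x = −4.32, so E_p = (−4.32)·(26/980.62) ≈ -0.115.
|E_p| < 1: demand is inelastic.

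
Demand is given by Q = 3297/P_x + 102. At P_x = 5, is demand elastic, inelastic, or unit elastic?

inelastic

At P_x = 5, Q = 761.4.
dQ/dP_x = −3297/P_x² = −131.88.
Point elasticity E = (dQ/dP_x)·(P_x/Q) = -131.88 × 5/761.4 ≈ -0.866.
|E| ≈ 0.866 < 1, so demand is inelastic.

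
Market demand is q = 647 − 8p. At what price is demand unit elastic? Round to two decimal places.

For linear demand q = a − bp, E = −bp/(a − bp). |E| = 1 ⇒ bp = a − bp ⇒ p = a/(2b).
p = 647/(2·8) ≈ 40.44.

40.44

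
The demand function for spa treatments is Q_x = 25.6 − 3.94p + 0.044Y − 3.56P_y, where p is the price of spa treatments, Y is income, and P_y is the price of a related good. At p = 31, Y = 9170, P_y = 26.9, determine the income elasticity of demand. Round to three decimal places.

1.911

First evaluate Q_x: 25.6 − 3.94(31) + 0.044(9170) − 3.56(26.9) = 25.6 − 122.14 + 403.48 − 95.764 = 211.176.
∂Q_x/∂Y = +0.044, so E_I = 0.044·(9170/211.176) ≈ 1.911.
E_I > 1: normal good (luxury).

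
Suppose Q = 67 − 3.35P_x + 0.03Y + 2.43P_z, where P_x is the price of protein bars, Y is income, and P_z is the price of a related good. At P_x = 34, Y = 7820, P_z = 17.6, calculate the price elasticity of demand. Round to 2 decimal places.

-0.49

Q = 67 − 3.35(34) + 0.03(7820) + 2.43(17.6) = 67 − 113.9 + 234.6 + 42.768 = 230.468.
∂Q/∂P_x = −3.35, so E_p = (−3.35)·(34/230.468) ≈ -0.49.
|E_p| < 1: demand is inelastic.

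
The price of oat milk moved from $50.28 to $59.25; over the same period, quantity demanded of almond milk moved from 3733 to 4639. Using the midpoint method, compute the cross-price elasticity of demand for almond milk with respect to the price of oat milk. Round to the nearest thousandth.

%ΔQ_x = (4639 − 3733)/[(3733+4639)/2] = 906/4186 ≈ 0.2164.
%ΔP_y = (59.25 − 50.28)/[(50.28+59.25)/2] ≈ 0.1638.
E_xy = 0.2164/0.1638 ≈ 1.321.
E_xy > 0, so almond milk and oat milk are substitutes.

1.321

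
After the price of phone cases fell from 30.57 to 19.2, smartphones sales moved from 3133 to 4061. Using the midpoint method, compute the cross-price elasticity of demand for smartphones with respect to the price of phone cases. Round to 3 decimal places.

%ΔQ_x = (4061 − 3133)/[(3133+4061)/2] = 928/3597 ≈ 0.2580.
%ΔP_y = (19.2 − 30.57)/[(30.57+19.2)/2] ≈ -0.4569.
E_xy = 0.2580/-0.4569 ≈ -0.565.
E_xy < 0, so smartphones and phone cases are complements.

-0.565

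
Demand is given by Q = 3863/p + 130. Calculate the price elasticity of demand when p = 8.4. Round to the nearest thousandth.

At p = 8.4, Q = 589.881.
dQ/dp = −3863/p² = −54.7477.
Point elasticity E = (dQ/dp)·(p/Q) = -54.7477 × 8.4/589.881 ≈ -0.780.
|E| < 1, so demand is inelastic at this price.

-0.780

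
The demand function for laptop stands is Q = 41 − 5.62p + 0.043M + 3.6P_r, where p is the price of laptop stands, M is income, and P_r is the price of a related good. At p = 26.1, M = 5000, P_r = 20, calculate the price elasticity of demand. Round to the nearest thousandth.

Evaluating quantity at (p, M, P_r) gives Q = 41 − 5.62(26.1) + 0.043(5000) + 3.6(20) = 41 − 146.682 + 215 + 72 = 181.318.
∂Q/∂p = −5.62, so E_p = (−5.62)·(26.1/181.318) ≈ -0.809.
|E_p| < 1: demand is inelastic.

-0.809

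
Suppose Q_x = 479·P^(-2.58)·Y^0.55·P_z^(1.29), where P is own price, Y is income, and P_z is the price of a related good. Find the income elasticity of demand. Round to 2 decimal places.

For a Cobb–Douglas (constant-elasticity) form Q_x = A·Y^α·…, the elasticity with respect to Y equals the exponent α at every point.
Here the exponent on Y is 0.55, so the income elasticity of demand is 0.55.

0.55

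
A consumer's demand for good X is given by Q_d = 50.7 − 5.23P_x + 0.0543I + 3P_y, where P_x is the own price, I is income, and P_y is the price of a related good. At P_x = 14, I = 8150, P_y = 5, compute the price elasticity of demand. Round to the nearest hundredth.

-0.17

Evaluating quantity at (P_x, I, P_y) gives Q_d = 50.7 − 5.23(14) + 0.0543(8150) + 3(5) = 50.7 − 73.22 + 442.545 + 15 = 435.025.
∂Q_d/∂P_x = −5.23, so E_p = (−5.23)·(14/435.025) ≈ -0.17.
|E_p| < 1: demand is inelastic.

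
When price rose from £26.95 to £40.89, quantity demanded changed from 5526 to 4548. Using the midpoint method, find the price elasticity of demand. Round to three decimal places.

%Δq = (4548 − 5526)/[(5526 + 4548)/2] = -978/5037 ≈ -0.1942.
%ΔP = (40.89 − 26.95)/[(26.95 + 40.89)/2] = 13.94/33.92 ≈ 0.4110.
Arc elasticity E = %Δq/%ΔP ≈ -0.1942/0.4110 ≈ -0.472.
|E| < 1: demand is inelastic over this range.

-0.472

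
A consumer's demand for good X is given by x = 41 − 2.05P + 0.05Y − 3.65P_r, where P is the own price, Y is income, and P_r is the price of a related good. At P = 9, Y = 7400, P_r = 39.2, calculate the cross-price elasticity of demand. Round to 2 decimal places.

-0.57

First evaluate x: 41 − 2.05(9) + 0.05(7400) − 3.65(39.2) = 41 − 18.45 + 370 − 143.08 = 249.47.
∂x/∂P_r = −3.65, so E_xy = -3.65·(39.2/249.47) ≈ -0.57.
E_xy < 0: the goods are complements.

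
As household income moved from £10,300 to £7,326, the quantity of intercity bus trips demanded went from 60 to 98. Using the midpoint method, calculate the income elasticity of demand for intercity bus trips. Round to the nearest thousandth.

-1.425

%ΔQ = (98 − 60)/[(60+98)/2] = 38/79 ≈ 0.4810.
%ΔY = (7,326 − 10,300)/[(10,300+7,326)/2] = -2974/8813 ≈ -0.3375.
E_I = %ΔQ/%ΔY ≈ -1.425.
E_I < 0: inferior good.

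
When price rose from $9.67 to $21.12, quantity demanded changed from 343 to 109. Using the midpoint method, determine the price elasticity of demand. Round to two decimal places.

%Δq = (109 − 343)/[(343 + 109)/2] = -234/226 ≈ -1.0354.
%Δp = (21.12 − 9.67)/[(9.67 + 21.12)/2] = 11.45/15.395 ≈ 0.7437.
Arc elasticity E = %Δq/%Δp ≈ -1.0354/0.7437 ≈ -1.39.
|E| > 1: demand is elastic over this range.

-1.39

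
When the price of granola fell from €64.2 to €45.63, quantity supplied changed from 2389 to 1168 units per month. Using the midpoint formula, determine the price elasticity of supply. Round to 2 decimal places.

2.03

%ΔQ = (1168 − 2389)/[(2389 + 1168)/2] = -1221/1778.5 ≈ -0.6865.
%Δp = (45.63 − 64.2)/[(64.2 + 45.63)/2] = -18.57/54.915 ≈ -0.3382.
Arc elasticity E = %ΔQ/%Δp ≈ -0.6865/-0.3382 ≈ 2.03.
|E| > 1: supply is elastic over this range.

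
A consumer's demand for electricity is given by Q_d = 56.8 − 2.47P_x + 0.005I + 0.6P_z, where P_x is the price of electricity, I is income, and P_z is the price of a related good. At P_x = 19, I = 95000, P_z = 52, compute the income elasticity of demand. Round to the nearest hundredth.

0.92

Evaluating quantity at (P_x, I, P_z) gives Q_d = 56.8 − 2.47(19) + 0.005(95000) + 0.6(52) = 56.8 − 46.93 + 475 + 31.2 = 516.07.
∂Q_d/∂I = +0.005, so E_I = 0.005·(95000/516.07) ≈ 0.92.
E_I ∈ (0,1): normal good (necessity).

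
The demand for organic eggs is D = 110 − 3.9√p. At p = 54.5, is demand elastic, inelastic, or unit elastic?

inelastic

At p = 54.5, D = 81.2086.
dD/dp = −3.9/(2√p) = −3.9/(2·7.3824).
Point elasticity E = (dD/dp)·(p/D) = -0.2641 × 54.5/81.2086 ≈ -0.177.
|E| ≈ 0.177 < 1, so demand is inelastic.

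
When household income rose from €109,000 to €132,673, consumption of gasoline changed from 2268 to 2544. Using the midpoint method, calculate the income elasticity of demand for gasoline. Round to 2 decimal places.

0.59

%ΔQ = (2544 − 2268)/[(2268+2544)/2] = 276/2406 ≈ 0.1147.
%ΔY = (132,673 − 109,000)/[(109,000+132,673)/2] = 23673/120836.5 ≈ 0.1959.
E_I = %ΔQ/%ΔY ≈ 0.59.
E_I ∈ (0,1): normal good (necessity).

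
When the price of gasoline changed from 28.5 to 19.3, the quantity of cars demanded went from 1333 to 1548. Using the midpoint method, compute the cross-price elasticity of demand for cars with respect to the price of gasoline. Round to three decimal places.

%ΔQ_x = (1548 − 1333)/[(1333+1548)/2] = 215/1440.5 ≈ 0.1493.
%ΔP_y = (19.3 − 28.5)/[(28.5+19.3)/2] ≈ -0.3849.
E_xy = 0.1493/-0.3849 ≈ -0.388.
E_xy < 0, so cars and gasoline are complements.

-0.388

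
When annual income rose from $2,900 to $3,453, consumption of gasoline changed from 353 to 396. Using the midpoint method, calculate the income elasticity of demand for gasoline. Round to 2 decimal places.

0.66

%ΔQ = (396 − 353)/[(353+396)/2] = 43/374.5 ≈ 0.1148.
%ΔY = (3,453 − 2,900)/[(2,900+3,453)/2] = 553/3176.5 ≈ 0.1741.
E_I = %ΔQ/%ΔY ≈ 0.66.
E_I ∈ (0,1): normal good (necessity).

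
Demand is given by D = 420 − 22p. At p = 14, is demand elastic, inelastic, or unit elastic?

At p = 14, D = 112.
dD/dp = −22.
Point elasticity E = (dD/dp)·(p/D) = -22 × 14/112 ≈ -2.750.
|E| ≈ 2.750 > 1, so demand is elastic.

elastic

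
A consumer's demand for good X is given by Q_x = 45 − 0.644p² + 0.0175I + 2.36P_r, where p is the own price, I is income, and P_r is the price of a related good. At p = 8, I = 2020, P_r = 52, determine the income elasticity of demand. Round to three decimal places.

0.218

At the given point, Q_x = 45 − 0.644(8)² + 0.0175(2020) + 2.36(52) = 45 − 41.216 + 35.35 + 122.72 = 161.854.
∂Q_x/∂I = +0.0175, so E_I = 0.0175·(2020/161.854) ≈ 0.218.
E_I ∈ (0,1): normal good (necessity).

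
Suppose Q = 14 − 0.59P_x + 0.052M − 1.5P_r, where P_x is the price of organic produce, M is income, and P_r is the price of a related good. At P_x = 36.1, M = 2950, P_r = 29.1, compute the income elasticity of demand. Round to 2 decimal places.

Substituting, Q = 14 − 0.59(36.1) + 0.052(2950) − 1.5(29.1) = 14 − 21.299 + 153.4 − 43.65 = 102.451.
∂Q/∂M = +0.052, so E_I = 0.052·(2950/102.451) ≈ 1.50.
E_I > 1: normal good (luxury).

1.50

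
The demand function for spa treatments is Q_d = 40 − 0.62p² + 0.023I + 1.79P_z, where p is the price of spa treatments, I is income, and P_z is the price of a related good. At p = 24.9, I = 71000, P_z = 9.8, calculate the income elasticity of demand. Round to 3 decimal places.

1.250

Q_d = 40 − 0.62(24.9)² + 0.023(71000) + 1.79(9.8) = 40 − 384.4062 + 1633 + 17.542 = 1306.1358.
∂Q_d/∂I = +0.023, so E_I = 0.023·(71000/1306.1358) ≈ 1.250.
E_I > 1: normal good (luxury).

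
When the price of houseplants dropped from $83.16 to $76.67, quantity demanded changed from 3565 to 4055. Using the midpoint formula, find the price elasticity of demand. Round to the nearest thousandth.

%ΔQ = (4055 − 3565)/[(3565 + 4055)/2] = 490/3810 ≈ 0.1286.
%Δp = (76.67 − 83.16)/[(83.16 + 76.67)/2] = -6.49/79.915 ≈ -0.0812.
Arc elasticity E = %ΔQ/%Δp ≈ 0.1286/-0.0812 ≈ -1.584.
|E| > 1: demand is elastic over this range.

-1.584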